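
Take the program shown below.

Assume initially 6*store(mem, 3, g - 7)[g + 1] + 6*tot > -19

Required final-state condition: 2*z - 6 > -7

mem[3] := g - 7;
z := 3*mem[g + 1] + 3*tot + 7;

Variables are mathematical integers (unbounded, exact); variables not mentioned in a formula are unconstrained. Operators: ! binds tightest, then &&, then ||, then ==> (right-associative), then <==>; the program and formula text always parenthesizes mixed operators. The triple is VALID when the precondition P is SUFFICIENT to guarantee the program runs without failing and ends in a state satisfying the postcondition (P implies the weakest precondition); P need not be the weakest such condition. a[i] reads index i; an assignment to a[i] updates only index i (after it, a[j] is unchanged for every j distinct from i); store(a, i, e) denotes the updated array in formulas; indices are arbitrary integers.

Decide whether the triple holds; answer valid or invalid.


Working backward. After the program, the postcondition 2*z - 6 > -7 must hold; in canonical form it is 2*z > -1.
Before z := 3*mem[g + 1] + 3*tot + 7: 6*mem[g + 1] + 6*tot > -15
Before mem[3] := g - 7: 6*store(mem, 3, g - 7)[g + 1] + 6*tot > -15
The weakest precondition is 6*store(mem, 3, g - 7)[g + 1] + 6*tot > -15.
Check whether 6*store(mem, 3, g - 7)[g + 1] + 6*tot > -19 implies it.
Countermodel: at the initial state g = 0, mem = {[1] = -3, [3] = 2, elsewhere 2}, tot = 0, the precondition holds but the weakest precondition fails.
Answer: invalid


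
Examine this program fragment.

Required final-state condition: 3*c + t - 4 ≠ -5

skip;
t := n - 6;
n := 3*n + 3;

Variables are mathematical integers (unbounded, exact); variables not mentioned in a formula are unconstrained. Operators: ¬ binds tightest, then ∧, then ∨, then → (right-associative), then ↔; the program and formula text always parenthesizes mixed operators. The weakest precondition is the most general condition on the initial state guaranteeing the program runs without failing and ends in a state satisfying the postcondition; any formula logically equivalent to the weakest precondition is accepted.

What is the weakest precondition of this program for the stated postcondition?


Working backward. After the program, the postcondition 3*c + t - 4 ≠ -5 must hold; in canonical form it is 3*c + t ≠ -1.
Before n := 3*n + 3: 3*c + t ≠ -1
Before t := n - 6: 3*c + n ≠ 5
Before skip: 3*c + n ≠ 5
Answer: WP = 3*c + n ≠ 5


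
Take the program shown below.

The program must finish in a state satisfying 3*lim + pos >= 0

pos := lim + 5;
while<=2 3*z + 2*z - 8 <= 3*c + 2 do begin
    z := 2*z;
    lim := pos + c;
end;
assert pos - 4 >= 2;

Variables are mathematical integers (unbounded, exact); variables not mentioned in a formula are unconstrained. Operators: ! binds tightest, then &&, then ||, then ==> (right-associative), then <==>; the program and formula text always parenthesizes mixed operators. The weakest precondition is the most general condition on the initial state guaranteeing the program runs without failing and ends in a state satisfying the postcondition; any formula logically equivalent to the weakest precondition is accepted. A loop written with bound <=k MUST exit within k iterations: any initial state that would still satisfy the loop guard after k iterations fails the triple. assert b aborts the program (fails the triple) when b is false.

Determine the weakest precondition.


Working backward. After the program, 3*lim + pos >= 0 must hold.
Before assert pos - 4 >= 2: pos >= 6 && 3*lim + pos >= 0
Before the loop (bound <=2), unroll the exhaustion recursion (WP_0 = exit-now case; WP_j = one more guarded iteration, up to j = 2):
  WP_0: (!(5*z <= 3*c + 10)) && pos >= 6 && 3*lim + pos >= 0
  WP_1: (5*z <= 3*c + 10 ==> ((!(10*z <= 3*c + 10)) && pos >= 6 && 3*c + 4*pos >= 0)) && ((!(5*z <= 3*c + 10)) ==> (pos >= 6 && 3*lim + pos >= 0))
  WP_2: (5*z <= 3*c + 10 ==> ((10*z <= 3*c + 10 ==> ((!(20*z <= 3*c + 10)) && pos >= 6 && 3*c + 4*pos >= 0)) && ((!(10*z <= 3*c + 10)) ==> (pos >= 6 && 3*c + 4*pos >= 0)))) && ((!(5*z <= 3*c + 10)) ==> (pos >= 6 && 3*lim + pos >= 0))
So before the loop: (5*z <= 3*c + 10 ==> ((10*z <= 3*c + 10 ==> ((!(20*z <= 3*c + 10)) && pos >= 6 && 3*c + 4*pos >= 0)) && ((!(10*z <= 3*c + 10)) ==> (pos >= 6 && 3*c + 4*pos >= 0)))) && ((!(5*z <= 3*c + 10)) ==> (pos >= 6 && 3*lim + pos >= 0))
Before pos := lim + 5: (5*z <= 3*c + 10 ==> ((10*z <= 3*c + 10 ==> ((!(20*z <= 3*c + 10)) && lim >= 1 && 3*c + 4*lim >= -20)) && ((!(10*z <= 3*c + 10)) ==> (lim >= 1 && 3*c + 4*lim >= -20)))) && ((!(5*z <= 3*c + 10)) ==> (lim >= 1 && 4*lim >= -5))
Answer: WP = (5*z <= 3*c + 10 ==> ((10*z <= 3*c + 10 ==> ((!(20*z <= 3*c + 10)) && lim >= 1 && 3*c + 4*lim >= -20)) && ((!(10*z <= 3*c + 10)) ==> (lim >= 1 && 3*c + 4*lim >= -20)))) && ((!(5*z <= 3*c + 10)) ==> (lim >= 1 && 4*lim >= -5))


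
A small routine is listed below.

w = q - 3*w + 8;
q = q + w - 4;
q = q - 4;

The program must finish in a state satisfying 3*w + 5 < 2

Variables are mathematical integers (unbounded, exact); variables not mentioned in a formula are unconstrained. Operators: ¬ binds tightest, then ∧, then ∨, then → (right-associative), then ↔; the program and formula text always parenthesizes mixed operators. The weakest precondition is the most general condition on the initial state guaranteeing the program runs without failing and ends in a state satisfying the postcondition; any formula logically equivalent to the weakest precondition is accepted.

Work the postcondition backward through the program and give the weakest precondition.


Working backward. After the program, the postcondition 3*w + 5 < 2 must hold; in canonical form it is 3*w < -3.
Before q := q - 4: 3*w < -3
Before q := q + w - 4: 3*w < -3
Before w := q - 3*w + 8: 3*q < 9*w - 27
Answer: WP = 3*q < 9*w - 27


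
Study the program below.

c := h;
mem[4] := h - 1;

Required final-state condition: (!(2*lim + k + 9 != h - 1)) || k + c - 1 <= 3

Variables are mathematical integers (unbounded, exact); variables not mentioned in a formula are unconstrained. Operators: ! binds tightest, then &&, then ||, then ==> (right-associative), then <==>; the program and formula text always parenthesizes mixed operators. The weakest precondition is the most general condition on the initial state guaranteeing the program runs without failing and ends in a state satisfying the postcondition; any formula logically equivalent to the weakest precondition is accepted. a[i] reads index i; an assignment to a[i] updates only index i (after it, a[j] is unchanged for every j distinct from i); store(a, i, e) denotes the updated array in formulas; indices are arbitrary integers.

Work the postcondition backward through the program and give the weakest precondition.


Working backward. After the program, the postcondition (!(2*lim + k + 9 != h - 1)) || k + c - 1 <= 3 must hold; in canonical form it is (!(k + 2*lim != h - 10)) || c + k <= 4.
Before mem[4] := h - 1: (!(k + 2*lim != h - 10)) || c + k <= 4
Before c := h: (!(k + 2*lim != h - 10)) || h + k <= 4
Answer: WP = (!(k + 2*lim != h - 10)) || h + k <= 4


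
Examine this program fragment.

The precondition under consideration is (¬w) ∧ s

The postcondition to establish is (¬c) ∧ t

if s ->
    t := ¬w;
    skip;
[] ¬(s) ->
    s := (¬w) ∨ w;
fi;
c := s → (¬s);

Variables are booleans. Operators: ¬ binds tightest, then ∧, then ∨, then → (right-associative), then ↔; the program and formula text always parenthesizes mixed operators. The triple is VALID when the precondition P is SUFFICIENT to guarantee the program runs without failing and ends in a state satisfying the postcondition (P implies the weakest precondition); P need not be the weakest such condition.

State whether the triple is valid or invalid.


Working backward. After the program, (¬c) ∧ t must hold.
Before c := s → (¬s): (¬(s → (¬s))) ∧ t
Then branch requires (¬(s → (¬s))) ∧ (¬w); else branch requires t.
Before the if: (s → ((¬(s → (¬s))) ∧ (¬w))) ∧ ((¬s) → t)
The weakest precondition is (s → ((¬(s → (¬s))) ∧ (¬w))) ∧ ((¬s) → t).
Check whether (¬w) ∧ s implies it.
Every state satisfying the precondition satisfies the weakest precondition: the implication holds.
Answer: valid


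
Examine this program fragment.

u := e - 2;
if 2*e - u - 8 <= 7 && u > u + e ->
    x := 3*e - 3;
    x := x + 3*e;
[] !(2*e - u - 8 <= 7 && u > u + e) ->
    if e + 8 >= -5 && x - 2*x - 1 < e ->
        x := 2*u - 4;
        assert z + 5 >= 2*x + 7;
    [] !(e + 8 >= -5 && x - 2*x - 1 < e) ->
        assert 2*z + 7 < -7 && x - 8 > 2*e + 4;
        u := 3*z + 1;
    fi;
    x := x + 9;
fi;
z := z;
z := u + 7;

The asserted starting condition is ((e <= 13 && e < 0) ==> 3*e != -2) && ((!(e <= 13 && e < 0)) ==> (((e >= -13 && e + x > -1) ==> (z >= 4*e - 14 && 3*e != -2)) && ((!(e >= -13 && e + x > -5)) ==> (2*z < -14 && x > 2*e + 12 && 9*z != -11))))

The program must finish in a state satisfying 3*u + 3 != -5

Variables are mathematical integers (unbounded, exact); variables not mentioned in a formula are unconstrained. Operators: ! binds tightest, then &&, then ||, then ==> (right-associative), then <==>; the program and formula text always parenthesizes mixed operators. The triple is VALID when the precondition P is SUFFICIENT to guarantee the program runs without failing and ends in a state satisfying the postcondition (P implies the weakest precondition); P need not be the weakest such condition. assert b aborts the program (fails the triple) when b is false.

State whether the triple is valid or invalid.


Working backward. After the program, the postcondition 3*u + 3 != -5 must hold; in canonical form it is 3*u != -8.
Before z := u + 7: 3*u != -8
Before z := z: 3*u != -8
Then branch requires 3*u != -8; else branch requires ((e >= -13 && e + x > -1) ==> (z >= 4*u - 6 && 3*u != -8)) && ((!(e >= -13 && e + x > -1)) ==> (2*z < -14 && x > 2*e + 12 && 9*z != -11)).
Before the if: ((2*e <= u + 15 && e < 0) ==> 3*u != -8) && ((!(2*e <= u + 15 && e < 0)) ==> (((e >= -13 && e + x > -1) ==> (z >= 4*u - 6 && 3*u != -8)) && ((!(e >= -13 && e + x > -1)) ==> (2*z < -14 && x > 2*e + 12 && 9*z != -11))))
Before u := e - 2: ((e <= 13 && e < 0) ==> 3*e != -2) && ((!(e <= 13 && e < 0)) ==> (((e >= -13 && e + x > -1) ==> (z >= 4*e - 14 && 3*e != -2)) && ((!(e >= -13 && e + x > -1)) ==> (2*z < -14 && x > 2*e + 12 && 9*z != -11))))
The weakest precondition is ((e <= 13 && e < 0) ==> 3*e != -2) && ((!(e <= 13 && e < 0)) ==> (((e >= -13 && e + x > -1) ==> (z >= 4*e - 14 && 3*e != -2)) && ((!(e >= -13 && e + x > -1)) ==> (2*z < -14 && x > 2*e + 12 && 9*z != -11)))).
Check whether ((e <= 13 && e < 0) ==> 3*e != -2) && ((!(e <= 13 && e < 0)) ==> (((e >= -13 && e + x > -1) ==> (z >= 4*e - 14 && 3*e != -2)) && ((!(e >= -13 && e + x > -5)) ==> (2*z < -14 && x > 2*e + 12 && 9*z != -11)))) implies it.
Countermodel: at the initial state e = 14, x = -15, z = -8, the precondition holds but the weakest precondition fails.
Answer: invalid


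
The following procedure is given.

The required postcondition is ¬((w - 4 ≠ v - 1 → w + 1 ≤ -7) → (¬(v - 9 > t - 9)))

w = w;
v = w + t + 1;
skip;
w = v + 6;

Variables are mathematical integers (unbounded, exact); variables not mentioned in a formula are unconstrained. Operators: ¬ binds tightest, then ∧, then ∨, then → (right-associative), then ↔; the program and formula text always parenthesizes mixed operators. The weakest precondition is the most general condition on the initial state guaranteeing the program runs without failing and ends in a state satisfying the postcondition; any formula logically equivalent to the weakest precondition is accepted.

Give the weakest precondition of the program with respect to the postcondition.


Working backward. After the program, the postcondition ¬((w - 4 ≠ v - 1 → w + 1 ≤ -7) → (¬(v - 9 > t - 9))) must hold; in canonical form it is ¬((w ≠ v + 3 → w ≤ -8) → (¬(v > t))).
Before w := v + 6: ¬(v ≤ -14 → (¬(v > t)))
Before skip: ¬(v ≤ -14 → (¬(v > t)))
Before v := w + t + 1: ¬(t + w ≤ -15 → (¬(w > -1)))
Before w := w: ¬(t + w ≤ -15 → (¬(w > -1)))
Answer: WP = ¬(t + w ≤ -15 → (¬(w > -1)))


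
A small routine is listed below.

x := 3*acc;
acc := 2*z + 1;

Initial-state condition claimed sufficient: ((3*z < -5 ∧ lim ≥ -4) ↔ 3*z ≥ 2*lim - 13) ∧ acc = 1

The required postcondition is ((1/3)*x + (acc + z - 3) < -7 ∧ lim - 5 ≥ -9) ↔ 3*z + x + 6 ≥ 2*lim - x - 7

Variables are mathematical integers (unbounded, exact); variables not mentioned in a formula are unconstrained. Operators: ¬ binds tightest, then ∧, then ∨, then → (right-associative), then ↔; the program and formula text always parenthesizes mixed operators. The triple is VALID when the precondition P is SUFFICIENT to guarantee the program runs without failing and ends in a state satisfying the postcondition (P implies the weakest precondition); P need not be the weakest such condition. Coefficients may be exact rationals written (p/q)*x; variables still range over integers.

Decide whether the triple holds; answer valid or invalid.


Working backward. After the program, the postcondition ((1/3)*x + (acc + z - 3) < -7 ∧ lim - 5 ≥ -9) ↔ 3*z + x + 6 ≥ 2*lim - x - 7 must hold; in canonical form it is (acc + (1/3)*x + z < -4 ∧ lim ≥ -4) ↔ 2*x + 3*z ≥ 2*lim - 13.
Before acc := 2*z + 1: ((1/3)*x + 3*z < -5 ∧ lim ≥ -4) ↔ 2*x + 3*z ≥ 2*lim - 13
Before x := 3*acc: (acc + 3*z < -5 ∧ lim ≥ -4) ↔ 6*acc + 3*z ≥ 2*lim - 13
The weakest precondition is (acc + 3*z < -5 ∧ lim ≥ -4) ↔ 6*acc + 3*z ≥ 2*lim - 13.
Check whether ((3*z < -5 ∧ lim ≥ -4) ↔ 3*z ≥ 2*lim - 13) ∧ acc = 1 implies it.
Countermodel: at the initial state acc = 1, lim = 0, z = -2, the precondition holds but the weakest precondition fails.
Answer: invalid


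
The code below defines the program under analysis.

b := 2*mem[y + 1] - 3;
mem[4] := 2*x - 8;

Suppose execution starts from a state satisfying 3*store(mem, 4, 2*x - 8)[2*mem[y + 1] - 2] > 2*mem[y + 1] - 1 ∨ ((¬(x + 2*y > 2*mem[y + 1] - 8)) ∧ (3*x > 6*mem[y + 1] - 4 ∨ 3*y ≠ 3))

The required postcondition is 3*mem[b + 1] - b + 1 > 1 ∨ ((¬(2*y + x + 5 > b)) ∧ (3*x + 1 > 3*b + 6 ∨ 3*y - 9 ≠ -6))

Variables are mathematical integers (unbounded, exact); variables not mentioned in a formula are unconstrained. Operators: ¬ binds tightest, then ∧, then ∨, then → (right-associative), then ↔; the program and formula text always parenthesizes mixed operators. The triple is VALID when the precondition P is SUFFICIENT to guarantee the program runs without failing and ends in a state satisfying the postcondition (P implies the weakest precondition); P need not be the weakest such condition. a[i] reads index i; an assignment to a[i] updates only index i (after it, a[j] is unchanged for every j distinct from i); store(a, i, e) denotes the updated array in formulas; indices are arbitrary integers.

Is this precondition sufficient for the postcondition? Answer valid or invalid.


Working backward. After the program, the postcondition 3*mem[b + 1] - b + 1 > 1 ∨ ((¬(2*y + x + 5 > b)) ∧ (3*x + 1 > 3*b + 6 ∨ 3*y - 9 ≠ -6)) must hold; in canonical form it is 3*mem[b + 1] > b ∨ ((¬(x + 2*y > b - 5)) ∧ (3*x > 3*b + 5 ∨ 3*y ≠ 3)).
Before mem[4] := 2*x - 8: 3*store(mem, 4, 2*x - 8)[b + 1] > b ∨ ((¬(x + 2*y > b - 5)) ∧ (3*x > 3*b + 5 ∨ 3*y ≠ 3))
Before b := 2*mem[y + 1] - 3: 3*store(mem, 4, 2*x - 8)[2*mem[y + 1] - 2] > 2*mem[y + 1] - 3 ∨ ((¬(x + 2*y > 2*mem[y + 1] - 8)) ∧ (3*x > 6*mem[y + 1] - 4 ∨ 3*y ≠ 3))
The weakest precondition is 3*store(mem, 4, 2*x - 8)[2*mem[y + 1] - 2] > 2*mem[y + 1] - 3 ∨ ((¬(x + 2*y > 2*mem[y + 1] - 8)) ∧ (3*x > 6*mem[y + 1] - 4 ∨ 3*y ≠ 3)).
Check whether 3*store(mem, 4, 2*x - 8)[2*mem[y + 1] - 2] > 2*mem[y + 1] - 1 ∨ ((¬(x + 2*y > 2*mem[y + 1] - 8)) ∧ (3*x > 6*mem[y + 1] - 4 ∨ 3*y ≠ 3)) implies it.
Every state satisfying the precondition satisfies the weakest precondition: the implication holds.
Answer: valid


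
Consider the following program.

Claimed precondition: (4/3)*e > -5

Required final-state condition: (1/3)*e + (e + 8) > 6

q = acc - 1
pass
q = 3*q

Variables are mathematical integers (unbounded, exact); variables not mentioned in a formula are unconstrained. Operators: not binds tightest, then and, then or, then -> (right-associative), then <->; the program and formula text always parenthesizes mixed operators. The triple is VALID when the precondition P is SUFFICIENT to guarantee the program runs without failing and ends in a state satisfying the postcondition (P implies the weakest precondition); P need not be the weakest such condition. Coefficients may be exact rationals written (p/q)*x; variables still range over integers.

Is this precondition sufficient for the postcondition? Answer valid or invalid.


Working backward. After the program, the postcondition (1/3)*e + (e + 8) > 6 must hold; in canonical form it is (4/3)*e > -2.
Before q := 3*q: (4/3)*e > -2
Before skip: (4/3)*e > -2
Before q := acc - 1: (4/3)*e > -2
The weakest precondition is (4/3)*e > -2.
Check whether (4/3)*e > -5 implies it.
Countermodel: at the initial state e = -3, the precondition holds but the weakest precondition fails.
Answer: invalid


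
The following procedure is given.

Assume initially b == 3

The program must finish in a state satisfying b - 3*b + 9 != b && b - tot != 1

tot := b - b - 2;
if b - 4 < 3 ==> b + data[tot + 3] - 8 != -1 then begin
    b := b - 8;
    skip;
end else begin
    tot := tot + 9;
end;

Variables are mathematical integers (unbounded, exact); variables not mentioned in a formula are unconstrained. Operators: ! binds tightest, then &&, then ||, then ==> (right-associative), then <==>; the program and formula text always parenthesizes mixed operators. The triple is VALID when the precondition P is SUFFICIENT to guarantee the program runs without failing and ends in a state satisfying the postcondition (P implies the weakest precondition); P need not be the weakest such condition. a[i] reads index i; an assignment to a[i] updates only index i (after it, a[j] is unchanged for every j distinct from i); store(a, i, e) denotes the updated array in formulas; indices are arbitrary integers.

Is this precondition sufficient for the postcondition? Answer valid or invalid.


Working backward. After the program, the postcondition b - 3*b + 9 != b && b - tot != 1 must hold; in canonical form it is 3*b != 9 && b != tot + 1.
Then branch requires 3*b != 33 && b != tot + 9; else branch requires 3*b != 9 && b != tot + 10.
Before the if: ((b < 7 ==> data[tot + 3] + b != 7) ==> (3*b != 33 && b != tot + 9)) && ((!(b < 7 ==> data[tot + 3] + b != 7)) ==> (3*b != 9 && b != tot + 10))
Before tot := b - b - 2: ((b < 7 ==> data[1] + b != 7) ==> (3*b != 33 && b != 7)) && ((!(b < 7 ==> data[1] + b != 7)) ==> (3*b != 9 && b != 8))
The weakest precondition is ((b < 7 ==> data[1] + b != 7) ==> (3*b != 33 && b != 7)) && ((!(b < 7 ==> data[1] + b != 7)) ==> (3*b != 9 && b != 8)).
Check whether b == 3 implies it.
Countermodel: at the initial state b = 3, data = {[1] = 4, elsewhere 4}, the precondition holds but the weakest precondition fails.
Answer: invalid


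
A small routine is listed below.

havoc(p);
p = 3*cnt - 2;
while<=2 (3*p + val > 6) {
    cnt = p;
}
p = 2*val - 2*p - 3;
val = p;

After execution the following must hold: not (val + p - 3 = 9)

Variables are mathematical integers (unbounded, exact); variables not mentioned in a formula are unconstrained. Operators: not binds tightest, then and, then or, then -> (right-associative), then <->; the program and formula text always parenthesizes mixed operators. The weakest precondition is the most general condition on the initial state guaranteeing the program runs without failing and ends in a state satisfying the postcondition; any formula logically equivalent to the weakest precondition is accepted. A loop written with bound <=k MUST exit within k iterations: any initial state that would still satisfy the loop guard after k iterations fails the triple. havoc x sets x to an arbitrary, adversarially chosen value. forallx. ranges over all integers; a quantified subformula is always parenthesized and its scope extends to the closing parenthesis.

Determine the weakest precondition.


Working backward. After the program, the postcondition not (val + p - 3 = 9) must hold; in canonical form it is not (p + val = 12).
Before val := p: not (2*p = 12)
Before p := 2*val - 2*p - 3: not (4*val = 4*p + 18)
Before the loop (bound <=2), unroll the exhaustion recursion (WP_0 = exit-now case; WP_j = one more guarded iteration, up to j = 2):
  WP_0: (not (3*p + val > 6)) and (not (4*val = 4*p + 18))
  WP_1: (3*p + val > 6 -> ((not (3*p + val > 6)) and (not (4*val = 4*p + 18)))) and ((not (3*p + val > 6)) -> (not (4*val = 4*p + 18)))
  WP_2: (3*p + val > 6 -> ((3*p + val > 6 -> ((not (3*p + val > 6)) and (not (4*val = 4*p + 18)))) and ((not (3*p + val > 6)) -> (not (4*val = 4*p + 18))))) and ((not (3*p + val > 6)) -> (not (4*val = 4*p + 18)))
So before the loop: (3*p + val > 6 -> ((3*p + val > 6 -> ((not (3*p + val > 6)) and (not (4*val = 4*p + 18)))) and ((not (3*p + val > 6)) -> (not (4*val = 4*p + 18))))) and ((not (3*p + val > 6)) -> (not (4*val = 4*p + 18)))
Before p := 3*cnt - 2: (9*cnt + val > 12 -> ((9*cnt + val > 12 -> ((not (9*cnt + val > 12)) and (not (4*val = 12*cnt + 10)))) and ((not (9*cnt + val > 12)) -> (not (4*val = 12*cnt + 10))))) and ((not (9*cnt + val > 12)) -> (not (4*val = 12*cnt + 10)))
Before havoc p: (9*cnt + val > 12 -> ((9*cnt + val > 12 -> ((not (9*cnt + val > 12)) and (not (4*val = 12*cnt + 10)))) and ((not (9*cnt + val > 12)) -> (not (4*val = 12*cnt + 10))))) and ((not (9*cnt + val > 12)) -> (not (4*val = 12*cnt + 10)))
Answer: WP = (9*cnt + val > 12 -> ((9*cnt + val > 12 -> ((not (9*cnt + val > 12)) and (not (4*val = 12*cnt + 10)))) and ((not (9*cnt + val > 12)) -> (not (4*val = 12*cnt + 10))))) and ((not (9*cnt + val > 12)) -> (not (4*val = 12*cnt + 10)))


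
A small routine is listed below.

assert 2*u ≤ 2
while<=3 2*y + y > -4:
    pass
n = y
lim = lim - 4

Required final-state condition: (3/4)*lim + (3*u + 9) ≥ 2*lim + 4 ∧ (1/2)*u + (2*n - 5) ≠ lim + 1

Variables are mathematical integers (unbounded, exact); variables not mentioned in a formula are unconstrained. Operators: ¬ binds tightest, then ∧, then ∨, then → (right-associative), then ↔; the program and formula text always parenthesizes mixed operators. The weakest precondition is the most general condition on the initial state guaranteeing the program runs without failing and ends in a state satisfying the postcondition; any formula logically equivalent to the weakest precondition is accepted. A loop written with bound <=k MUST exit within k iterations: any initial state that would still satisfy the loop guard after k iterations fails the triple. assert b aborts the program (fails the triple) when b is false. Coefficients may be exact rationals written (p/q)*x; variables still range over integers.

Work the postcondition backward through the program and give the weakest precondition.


Working backward. After the program, the postcondition (3/4)*lim + (3*u + 9) ≥ 2*lim + 4 ∧ (1/2)*u + (2*n - 5) ≠ lim + 1 must hold; in canonical form it is 3*u ≥ (5/4)*lim - 5 ∧ 2*n + (1/2)*u ≠ lim + 6.
Before lim := lim - 4: 3*u ≥ (5/4)*lim - 10 ∧ 2*n + (1/2)*u ≠ lim + 2
Before n := y: 3*u ≥ (5/4)*lim - 10 ∧ (1/2)*u + 2*y ≠ lim + 2
Before the loop (bound <=3), unroll the exhaustion recursion (WP_0 = exit-now case; WP_j = one more guarded iteration, up to j = 3):
  WP_0: (¬(3*y > -4)) ∧ 3*u ≥ (5/4)*lim - 10 ∧ (1/2)*u + 2*y ≠ lim + 2
  WP_1: (3*y > -4 → ((¬(3*y > -4)) ∧ 3*u ≥ (5/4)*lim - 10 ∧ (1/2)*u + 2*y ≠ lim + 2)) ∧ ((¬(3*y > -4)) → (3*u ≥ (5/4)*lim - 10 ∧ (1/2)*u + 2*y ≠ lim + 2))
  WP_2: (3*y > -4 → ((3*y > -4 → ((¬(3*y > -4)) ∧ 3*u ≥ (5/4)*lim - 10 ∧ (1/2)*u + 2*y ≠ lim + 2)) ∧ ((¬(3*y > -4)) → (3*u ≥ (5/4)*lim - 10 ∧ (1/2)*u + 2*y ≠ lim + 2)))) ∧ ((¬(3*y > -4)) → (3*u ≥ (5/4)*lim - 10 ∧ (1/2)*u + 2*y ≠ lim + 2))
  WP_3: (3*y > -4 → ((3*y > -4 → ((3*y > -4 → ((¬(3*y > -4)) ∧ 3*u ≥ (5/4)*lim - 10 ∧ (1/2)*u + 2*y ≠ lim + 2)) ∧ ((¬(3*y > -4)) → (3*u ≥ (5/4)*lim - 10 ∧ (1/2)*u + 2*y ≠ lim + 2)))) ∧ ((¬(3*y > -4)) → (3*u ≥ (5/4)*lim - 10 ∧ (1/2)*u + 2*y ≠ lim + 2)))) ∧ ((¬(3*y > -4)) → (3*u ≥ (5/4)*lim - 10 ∧ (1/2)*u + 2*y ≠ lim + 2))
So before the loop: (3*y > -4 → ((3*y > -4 → ((3*y > -4 → ((¬(3*y > -4)) ∧ 3*u ≥ (5/4)*lim - 10 ∧ (1/2)*u + 2*y ≠ lim + 2)) ∧ ((¬(3*y > -4)) → (3*u ≥ (5/4)*lim - 10 ∧ (1/2)*u + 2*y ≠ lim + 2)))) ∧ ((¬(3*y > -4)) → (3*u ≥ (5/4)*lim - 10 ∧ (1/2)*u + 2*y ≠ lim + 2)))) ∧ ((¬(3*y > -4)) → (3*u ≥ (5/4)*lim - 10 ∧ (1/2)*u + 2*y ≠ lim + 2))
Before assert 2*u ≤ 2: 2*u ≤ 2 ∧ (3*y > -4 → ((3*y > -4 → ((3*y > -4 → ((¬(3*y > -4)) ∧ 3*u ≥ (5/4)*lim - 10 ∧ (1/2)*u + 2*y ≠ lim + 2)) ∧ ((¬(3*y > -4)) → (3*u ≥ (5/4)*lim - 10 ∧ (1/2)*u + 2*y ≠ lim + 2)))) ∧ ((¬(3*y > -4)) → (3*u ≥ (5/4)*lim - 10 ∧ (1/2)*u + 2*y ≠ lim + 2)))) ∧ ((¬(3*y > -4)) → (3*u ≥ (5/4)*lim - 10 ∧ (1/2)*u + 2*y ≠ lim + 2))
Answer: WP = 2*u ≤ 2 ∧ (3*y > -4 → ((3*y > -4 → ((3*y > -4 → ((¬(3*y > -4)) ∧ 3*u ≥ (5/4)*lim - 10 ∧ (1/2)*u + 2*y ≠ lim + 2)) ∧ ((¬(3*y > -4)) → (3*u ≥ (5/4)*lim - 10 ∧ (1/2)*u + 2*y ≠ lim + 2)))) ∧ ((¬(3*y > -4)) → (3*u ≥ (5/4)*lim - 10 ∧ (1/2)*u + 2*y ≠ lim + 2)))) ∧ ((¬(3*y > -4)) → (3*u ≥ (5/4)*lim - 10 ∧ (1/2)*u + 2*y ≠ lim + 2))


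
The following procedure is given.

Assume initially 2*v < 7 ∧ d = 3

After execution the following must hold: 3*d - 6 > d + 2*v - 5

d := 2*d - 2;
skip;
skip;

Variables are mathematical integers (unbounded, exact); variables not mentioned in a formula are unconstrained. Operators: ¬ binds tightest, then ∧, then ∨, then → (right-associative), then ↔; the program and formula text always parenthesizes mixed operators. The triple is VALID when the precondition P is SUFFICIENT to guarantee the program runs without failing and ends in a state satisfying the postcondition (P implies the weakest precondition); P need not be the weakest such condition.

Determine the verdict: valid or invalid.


Working backward. After the program, the postcondition 3*d - 6 > d + 2*v - 5 must hold; in canonical form it is 2*d > 2*v + 1.
Before skip: 2*d > 2*v + 1
Before skip: 2*d > 2*v + 1
Before d := 2*d - 2: 4*d > 2*v + 5
The weakest precondition is 4*d > 2*v + 5.
Check whether 2*v < 7 ∧ d = 3 implies it.
Every state satisfying the precondition satisfies the weakest precondition: the implication holds.
Answer: valid


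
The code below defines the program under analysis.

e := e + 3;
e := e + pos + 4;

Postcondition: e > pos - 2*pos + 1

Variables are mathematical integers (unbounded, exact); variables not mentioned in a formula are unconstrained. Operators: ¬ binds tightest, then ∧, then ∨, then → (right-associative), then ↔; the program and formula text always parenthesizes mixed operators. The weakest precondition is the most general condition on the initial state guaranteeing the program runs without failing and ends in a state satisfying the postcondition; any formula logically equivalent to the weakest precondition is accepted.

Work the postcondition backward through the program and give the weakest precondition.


Working backward. After the program, the postcondition e > pos - 2*pos + 1 must hold; in canonical form it is e + pos > 1.
Before e := e + pos + 4: e + 2*pos > -3
Before e := e + 3: e + 2*pos > -6
Answer: WP = e + 2*pos > -6


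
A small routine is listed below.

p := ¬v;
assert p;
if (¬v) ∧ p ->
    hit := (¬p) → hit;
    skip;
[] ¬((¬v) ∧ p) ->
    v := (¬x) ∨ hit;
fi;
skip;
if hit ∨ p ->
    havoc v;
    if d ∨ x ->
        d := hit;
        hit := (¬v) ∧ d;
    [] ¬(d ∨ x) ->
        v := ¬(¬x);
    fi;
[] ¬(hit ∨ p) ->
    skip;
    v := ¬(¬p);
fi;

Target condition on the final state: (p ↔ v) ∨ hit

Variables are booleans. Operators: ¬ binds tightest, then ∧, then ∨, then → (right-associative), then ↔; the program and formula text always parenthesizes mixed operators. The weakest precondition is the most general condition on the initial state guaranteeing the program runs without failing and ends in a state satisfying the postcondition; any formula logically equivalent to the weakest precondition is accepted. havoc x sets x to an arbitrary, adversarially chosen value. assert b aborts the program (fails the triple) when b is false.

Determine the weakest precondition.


Working backward. After the program, (p ↔ v) ∨ hit must hold.
Then branch requires ((d ∨ x) → p) ∧ ((¬(d ∨ x)) → ((p ↔ x) ∨ hit)) ∧ ((d ∨ x) → ((¬p) ∨ hit)); else branch requires true.
Before the if: (hit ∨ p) → (((d ∨ x) → p) ∧ ((¬(d ∨ x)) → ((p ↔ x) ∨ hit)) ∧ ((d ∨ x) → ((¬p) ∨ hit)))
Before skip: (hit ∨ p) → (((d ∨ x) → p) ∧ ((¬(d ∨ x)) → ((p ↔ x) ∨ hit)) ∧ ((d ∨ x) → ((¬p) ∨ hit)))
Then branch requires (((¬p) → hit) ∨ p) → (((d ∨ x) → p) ∧ ((¬(d ∨ x)) → ((p ↔ x) ∨ ((¬p) → hit))) ∧ ((d ∨ x) → ((¬p) ∨ ((¬p) → hit)))); else branch requires (hit ∨ p) → (((d ∨ x) → p) ∧ ((¬(d ∨ x)) → ((p ↔ x) ∨ hit)) ∧ ((d ∨ x) → ((¬p) ∨ hit))).
Before the if: (((¬v) ∧ p) → ((((¬p) → hit) ∨ p) → (((d ∨ x) → p) ∧ ((¬(d ∨ x)) → ((p ↔ x) ∨ ((¬p) → hit))) ∧ ((d ∨ x) → ((¬p) ∨ ((¬p) → hit)))))) ∧ ((¬((¬v) ∧ p)) → ((hit ∨ p) → (((d ∨ x) → p) ∧ ((¬(d ∨ x)) → ((p ↔ x) ∨ hit)) ∧ ((d ∨ x) → ((¬p) ∨ hit)))))
Before assert p: p ∧ (((¬v) ∧ p) → ((((¬p) → hit) ∨ p) → (((d ∨ x) → p) ∧ ((¬(d ∨ x)) → ((p ↔ x) ∨ ((¬p) → hit))) ∧ ((d ∨ x) → ((¬p) ∨ ((¬p) → hit)))))) ∧ ((¬((¬v) ∧ p)) → ((hit ∨ p) → (((d ∨ x) → p) ∧ ((¬(d ∨ x)) → ((p ↔ x) ∨ hit)) ∧ ((d ∨ x) → ((¬p) ∨ hit)))))
Before p := ¬v: (¬v) ∧ ((¬v) → (((v → hit) ∨ (¬v)) → (((d ∨ x) → (¬v)) ∧ ((¬(d ∨ x)) → (((¬v) ↔ x) ∨ (v → hit))) ∧ ((d ∨ x) → (v ∨ (v → hit)))))) ∧ (v → ((hit ∨ (¬v)) → (((d ∨ x) → (¬v)) ∧ ((¬(d ∨ x)) → (((¬v) ↔ x) ∨ hit)) ∧ ((d ∨ x) → (v ∨ hit)))))
Answer: WP = (¬v) ∧ ((¬v) → (((v → hit) ∨ (¬v)) → (((d ∨ x) → (¬v)) ∧ ((¬(d ∨ x)) → (((¬v) ↔ x) ∨ (v → hit))) ∧ ((d ∨ x) → (v ∨ (v → hit)))))) ∧ (v → ((hit ∨ (¬v)) → (((d ∨ x) → (¬v)) ∧ ((¬(d ∨ x)) → (((¬v) ↔ x) ∨ hit)) ∧ ((d ∨ x) → (v ∨ hit)))))


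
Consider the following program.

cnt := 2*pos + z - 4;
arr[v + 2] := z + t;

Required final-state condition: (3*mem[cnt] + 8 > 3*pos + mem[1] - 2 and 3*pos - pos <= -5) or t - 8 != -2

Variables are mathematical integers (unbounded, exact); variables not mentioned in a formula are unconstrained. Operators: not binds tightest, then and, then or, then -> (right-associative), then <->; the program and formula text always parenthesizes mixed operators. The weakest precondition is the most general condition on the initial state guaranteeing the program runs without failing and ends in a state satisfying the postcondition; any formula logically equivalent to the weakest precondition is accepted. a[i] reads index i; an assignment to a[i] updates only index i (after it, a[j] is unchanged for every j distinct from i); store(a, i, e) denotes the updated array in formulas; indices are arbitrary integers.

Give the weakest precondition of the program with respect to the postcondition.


Working backward. After the program, the postcondition (3*mem[cnt] + 8 > 3*pos + mem[1] - 2 and 3*pos - pos <= -5) or t - 8 != -2 must hold; in canonical form it is (3*mem[cnt] > mem[1] + 3*pos - 10 and 2*pos <= -5) or t != 6.
Before arr[v + 2] := z + t: (3*mem[cnt] > mem[1] + 3*pos - 10 and 2*pos <= -5) or t != 6
Before cnt := 2*pos + z - 4: (3*mem[2*pos + z - 4] > mem[1] + 3*pos - 10 and 2*pos <= -5) or t != 6
Answer: WP = (3*mem[2*pos + z - 4] > mem[1] + 3*pos - 10 and 2*pos <= -5) or t != 6


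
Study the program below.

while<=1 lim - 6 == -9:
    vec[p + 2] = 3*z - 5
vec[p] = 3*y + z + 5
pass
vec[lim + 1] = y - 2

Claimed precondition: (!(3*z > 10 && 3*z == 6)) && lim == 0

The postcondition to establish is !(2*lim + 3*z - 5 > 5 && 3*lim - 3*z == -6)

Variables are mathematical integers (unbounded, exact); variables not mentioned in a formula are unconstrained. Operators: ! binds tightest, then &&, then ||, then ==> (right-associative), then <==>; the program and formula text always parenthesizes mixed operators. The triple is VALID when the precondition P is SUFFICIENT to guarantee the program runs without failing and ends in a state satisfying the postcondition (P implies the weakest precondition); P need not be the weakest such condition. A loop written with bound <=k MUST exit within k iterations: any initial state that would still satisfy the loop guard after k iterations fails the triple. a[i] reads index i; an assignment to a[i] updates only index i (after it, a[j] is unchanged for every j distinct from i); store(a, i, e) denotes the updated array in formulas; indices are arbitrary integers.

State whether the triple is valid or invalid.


Working backward. After the program, the postcondition !(2*lim + 3*z - 5 > 5 && 3*lim - 3*z == -6) must hold; in canonical form it is !(2*lim + 3*z > 10 && 3*lim == 3*z - 6).
Before vec[lim + 1] := y - 2: !(2*lim + 3*z > 10 && 3*lim == 3*z - 6)
Before skip: !(2*lim + 3*z > 10 && 3*lim == 3*z - 6)
Before vec[p] := 3*y + z + 5: !(2*lim + 3*z > 10 && 3*lim == 3*z - 6)
Before the loop (bound <=1), unroll the exhaustion recursion (WP_0 = exit-now case; WP_j = one more guarded iteration, up to j = 1):
  WP_0: (!(lim == -3)) && (!(2*lim + 3*z > 10 && 3*lim == 3*z - 6))
  WP_1: (lim == -3 ==> ((!(lim == -3)) && (!(2*lim + 3*z > 10 && 3*lim == 3*z - 6)))) && ((!(lim == -3)) ==> (!(2*lim + 3*z > 10 && 3*lim == 3*z - 6)))
So before the loop: (lim == -3 ==> ((!(lim == -3)) && (!(2*lim + 3*z > 10 && 3*lim == 3*z - 6)))) && ((!(lim == -3)) ==> (!(2*lim + 3*z > 10 && 3*lim == 3*z - 6)))
The weakest precondition is (lim == -3 ==> ((!(lim == -3)) && (!(2*lim + 3*z > 10 && 3*lim == 3*z - 6)))) && ((!(lim == -3)) ==> (!(2*lim + 3*z > 10 && 3*lim == 3*z - 6))).
Check whether (!(3*z > 10 && 3*z == 6)) && lim == 0 implies it.
Every state satisfying the precondition satisfies the weakest precondition: the implication holds.
Answer: valid


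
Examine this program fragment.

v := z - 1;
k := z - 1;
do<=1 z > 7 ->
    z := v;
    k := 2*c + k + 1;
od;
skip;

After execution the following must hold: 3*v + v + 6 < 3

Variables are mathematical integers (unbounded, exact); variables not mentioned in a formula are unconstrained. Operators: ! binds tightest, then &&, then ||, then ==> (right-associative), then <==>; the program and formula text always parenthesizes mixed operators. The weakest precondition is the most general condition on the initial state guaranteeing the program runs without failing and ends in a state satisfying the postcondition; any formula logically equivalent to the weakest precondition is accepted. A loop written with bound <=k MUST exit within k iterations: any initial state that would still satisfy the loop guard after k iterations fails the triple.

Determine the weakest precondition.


Working backward. After the program, the postcondition 3*v + v + 6 < 3 must hold; in canonical form it is 4*v < -3.
Before skip: 4*v < -3
Before the loop (bound <=1), unroll the exhaustion recursion (WP_0 = exit-now case; WP_j = one more guarded iteration, up to j = 1):
  WP_0: (!(z > 7)) && 4*v < -3
  WP_1: (z > 7 ==> ((!(v > 7)) && 4*v < -3)) && ((!(z > 7)) ==> 4*v < -3)
So before the loop: (z > 7 ==> ((!(v > 7)) && 4*v < -3)) && ((!(z > 7)) ==> 4*v < -3)
Before k := z - 1: (z > 7 ==> ((!(v > 7)) && 4*v < -3)) && ((!(z > 7)) ==> 4*v < -3)
Before v := z - 1: (z > 7 ==> ((!(z > 8)) && 4*z < 1)) && ((!(z > 7)) ==> 4*z < 1)
Answer: WP = (z > 7 ==> ((!(z > 8)) && 4*z < 1)) && ((!(z > 7)) ==> 4*z < 1)


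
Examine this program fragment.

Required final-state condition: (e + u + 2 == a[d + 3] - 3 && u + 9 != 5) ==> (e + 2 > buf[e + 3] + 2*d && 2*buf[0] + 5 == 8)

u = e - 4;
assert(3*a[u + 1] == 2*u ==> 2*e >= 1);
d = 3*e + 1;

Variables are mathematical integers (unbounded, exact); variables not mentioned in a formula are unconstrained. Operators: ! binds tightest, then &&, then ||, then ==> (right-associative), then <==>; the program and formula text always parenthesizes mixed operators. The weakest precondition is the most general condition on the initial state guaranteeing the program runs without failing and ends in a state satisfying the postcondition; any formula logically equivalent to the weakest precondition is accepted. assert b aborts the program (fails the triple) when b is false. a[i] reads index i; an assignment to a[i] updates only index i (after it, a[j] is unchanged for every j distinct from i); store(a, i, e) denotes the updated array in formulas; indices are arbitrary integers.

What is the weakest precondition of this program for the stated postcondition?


Working backward. After the program, the postcondition (e + u + 2 == a[d + 3] - 3 && u + 9 != 5) ==> (e + 2 > buf[e + 3] + 2*d && 2*buf[0] + 5 == 8) must hold; in canonical form it is (e + u == a[d + 3] - 5 && u != -4) ==> (e > buf[e + 3] + 2*d - 2 && 2*buf[0] == 3).
Before d := 3*e + 1: (e + u == a[3*e + 4] - 5 && u != -4) ==> (buf[e + 3] + 5*e < 0 && 2*buf[0] == 3)
Before assert 3*a[u + 1] == 2*u ==> 2*e >= 1: (3*a[u + 1] == 2*u ==> 2*e >= 1) && ((e + u == a[3*e + 4] - 5 && u != -4) ==> (buf[e + 3] + 5*e < 0 && 2*buf[0] == 3))
Before u := e - 4: (3*a[e - 3] == 2*e - 8 ==> 2*e >= 1) && ((2*e == a[3*e + 4] - 1 && e != 0) ==> (buf[e + 3] + 5*e < 0 && 2*buf[0] == 3))
Answer: WP = (3*a[e - 3] == 2*e - 8 ==> 2*e >= 1) && ((2*e == a[3*e + 4] - 1 && e != 0) ==> (buf[e + 3] + 5*e < 0 && 2*buf[0] == 3))


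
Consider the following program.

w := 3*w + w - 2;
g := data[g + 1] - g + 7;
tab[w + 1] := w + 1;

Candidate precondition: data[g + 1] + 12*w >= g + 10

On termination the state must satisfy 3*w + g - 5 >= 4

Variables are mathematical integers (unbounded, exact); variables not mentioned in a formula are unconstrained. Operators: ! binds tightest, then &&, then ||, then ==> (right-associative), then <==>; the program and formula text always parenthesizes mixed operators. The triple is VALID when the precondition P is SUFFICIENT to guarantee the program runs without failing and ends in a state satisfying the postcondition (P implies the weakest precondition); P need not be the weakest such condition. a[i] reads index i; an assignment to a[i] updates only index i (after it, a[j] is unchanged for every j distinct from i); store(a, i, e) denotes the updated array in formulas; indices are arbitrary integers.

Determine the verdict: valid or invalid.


Working backward. After the program, the postcondition 3*w + g - 5 >= 4 must hold; in canonical form it is g + 3*w >= 9.
Before tab[w + 1] := w + 1: g + 3*w >= 9
Before g := data[g + 1] - g + 7: data[g + 1] + 3*w >= g + 2
Before w := 3*w + w - 2: data[g + 1] + 12*w >= g + 8
The weakest precondition is data[g + 1] + 12*w >= g + 8.
Check whether data[g + 1] + 12*w >= g + 10 implies it.
Every state satisfying the precondition satisfies the weakest precondition: the implication holds.
Answer: valid


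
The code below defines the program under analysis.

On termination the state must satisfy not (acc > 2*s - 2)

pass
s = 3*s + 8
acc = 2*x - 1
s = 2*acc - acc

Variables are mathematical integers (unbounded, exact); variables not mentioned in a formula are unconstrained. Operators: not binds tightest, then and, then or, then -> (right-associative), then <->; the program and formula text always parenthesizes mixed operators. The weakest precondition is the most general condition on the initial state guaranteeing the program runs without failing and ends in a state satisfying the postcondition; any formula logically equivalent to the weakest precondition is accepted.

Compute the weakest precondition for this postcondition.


Working backward. After the program, not (acc > 2*s - 2) must hold.
Before s := 2*acc - acc: not (acc < 2)
Before acc := 2*x - 1: not (2*x < 3)
Before s := 3*s + 8: not (2*x < 3)
Before skip: not (2*x < 3)
Answer: WP = not (2*x < 3)
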